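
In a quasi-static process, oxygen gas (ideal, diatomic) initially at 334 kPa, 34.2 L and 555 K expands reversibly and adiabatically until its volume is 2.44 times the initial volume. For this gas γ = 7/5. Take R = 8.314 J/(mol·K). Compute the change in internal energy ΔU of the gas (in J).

-8570 J

n = P₁V₁/(RT₁) = 334×34.2/(8.314×555) = 2.48 mol.
Adiabatic: TV^(γ−1) = const ⇒ T₂ = 555×(0.410)^0.400 = 388 K; PV^γ = const ⇒ P₂ = 95.8 kPa.
For an ideal gas ΔU = nCvΔT with Cv = (5/2)R = 20.8 J/(mol·K).
ΔU = 2.48×20.8×(388−555) = -8570 J.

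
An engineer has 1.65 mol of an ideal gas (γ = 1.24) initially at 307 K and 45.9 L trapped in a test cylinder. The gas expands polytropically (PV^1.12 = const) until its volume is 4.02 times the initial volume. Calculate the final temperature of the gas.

260 K

P₁ = nRT₁/V₁ = 1.65×8.314×307/45.9 = 91.8 kPa.
Polytropic n=1.12: T₂ = T₁(V₁/V₂)^(n−1) = 307×(0.249)^0.12 = 260 K; P₂ = P₁(V₁/V₂)^n = 19.3 kPa.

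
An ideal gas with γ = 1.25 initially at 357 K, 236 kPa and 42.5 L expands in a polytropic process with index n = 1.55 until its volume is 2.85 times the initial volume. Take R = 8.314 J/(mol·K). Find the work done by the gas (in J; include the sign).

7990 J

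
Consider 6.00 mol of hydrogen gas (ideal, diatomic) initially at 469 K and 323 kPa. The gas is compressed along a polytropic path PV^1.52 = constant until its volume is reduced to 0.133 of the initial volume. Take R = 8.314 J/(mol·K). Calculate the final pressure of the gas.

6930 kPa

V₁ = nRT₁/P₁ = 6.00×8.314×469/323 = 72.4 L.
Polytropic n=1.52: T₂ = T₁(V₁/V₂)^(n−1) = 469×(7.52)^0.52 = 1340 K; P₂ = P₁(V₁/V₂)^n = 6930 kPa.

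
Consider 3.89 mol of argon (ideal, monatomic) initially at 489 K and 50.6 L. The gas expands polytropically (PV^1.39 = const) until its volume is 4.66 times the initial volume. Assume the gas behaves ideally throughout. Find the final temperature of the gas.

268 K

P₁ = nRT₁/V₁ = 3.89×8.314×489/50.6 = 313 kPa.
Polytropic n=1.39: T₂ = T₁(V₁/V₂)^(n−1) = 489×(0.215)^0.39 = 268 K; P₂ = P₁(V₁/V₂)^n = 36.8 kPa.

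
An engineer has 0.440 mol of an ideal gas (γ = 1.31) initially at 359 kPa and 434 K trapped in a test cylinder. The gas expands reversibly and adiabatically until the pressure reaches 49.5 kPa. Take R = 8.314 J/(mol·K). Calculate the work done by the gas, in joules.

V₁ = nRT₁/P₁ = 0.440×8.314×434/359 = 4.42 L.
Adiabatic: T₂/T₁ = (P₂/P₁)^((γ−1)/γ) ⇒ T₂ = 434×(0.138)^0.237 = 272 K; V₂ = 20.1 L.
ΔU = nCvΔT = 0.440×26.8×(272−434) = -1920 J.
Q = 0 for an adiabatic process, so W = −ΔU = 1920 J.

1920 J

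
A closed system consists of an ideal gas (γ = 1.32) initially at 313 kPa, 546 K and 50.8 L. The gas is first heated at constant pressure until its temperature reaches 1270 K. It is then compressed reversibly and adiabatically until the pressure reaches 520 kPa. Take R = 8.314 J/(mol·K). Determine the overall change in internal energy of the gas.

n = P₁V₁/(RT₁) = 313×50.8/(8.314×546) = 3.50 mol.
Step 1 — Isobaric: P stays 313 kPa; V/T = const ⇒ T₂ = 1270 K, V₂ = 118 L.
W = PΔV = 313×(118−50.8) kPa·L = 21100 J.
ΔU = nCvΔT = 3.50×26.0×(1270−546) = 65900 J.
Q = ΔU + W = nCpΔT = 87000 J.
State after step 1: P = 313 kPa, V = 118 L, T = 1270 K.
Step 2 — Adiabatic: T₂/T₁ = (P₂/P₁)^((γ−1)/γ) ⇒ T₂ = 1270×(1.66)^0.242 = 1440 K; V₂ = 80.4 L.
ΔU = nCvΔT = 3.50×26.0×(1440−1270) = 15100 J.
Q = 0 for an adiabatic process, so W = −ΔU = -15100 J.
Net over both steps: W = 5950 J, Q = 87000 J, ΔU = 81000 J.

81000 J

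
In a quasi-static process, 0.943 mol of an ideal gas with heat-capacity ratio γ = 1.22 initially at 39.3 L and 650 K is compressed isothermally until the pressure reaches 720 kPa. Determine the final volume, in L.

P₁ = nRT₁/V₁ = 0.943×8.314×650/39.3 = 130 kPa.
Isothermal: T stays 650 K; PV = const ⇒ V₂ = 7.08 L, P₂ = 720 kPa.

7.08 L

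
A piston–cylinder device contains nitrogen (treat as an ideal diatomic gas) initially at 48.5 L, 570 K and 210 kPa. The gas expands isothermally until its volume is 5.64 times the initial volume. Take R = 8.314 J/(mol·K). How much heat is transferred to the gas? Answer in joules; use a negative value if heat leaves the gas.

17600 J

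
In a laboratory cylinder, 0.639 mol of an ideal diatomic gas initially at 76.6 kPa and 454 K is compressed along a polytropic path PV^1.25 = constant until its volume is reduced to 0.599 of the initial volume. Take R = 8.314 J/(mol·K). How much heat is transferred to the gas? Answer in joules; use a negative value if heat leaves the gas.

V₁ = nRT₁/P₁ = 0.639×8.314×454/76.6 = 31.5 L.
Polytropic n=1.25: T₂ = T₁(V₁/V₂)^(n−1) = 454×(1.67)^0.25 = 516 K; P₂ = P₁(V₁/V₂)^n = 145 kPa.
W = (P₁V₁−P₂V₂)/(n−1) = (76.6×31.5−145×18.9)/0.25 = -1320 J.
ΔU = nCvΔT = 0.639×20.8×(516−454) = 824 J.
Q = ΔU + W = -495 J.

-495 J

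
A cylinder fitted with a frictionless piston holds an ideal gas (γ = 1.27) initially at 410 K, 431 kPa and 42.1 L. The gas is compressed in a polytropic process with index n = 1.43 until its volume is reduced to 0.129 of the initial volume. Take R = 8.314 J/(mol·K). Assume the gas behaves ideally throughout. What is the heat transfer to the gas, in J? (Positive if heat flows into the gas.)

35300 J

n = P₁V₁/(RT₁) = 431×42.1/(8.314×410) = 5.32 mol.
Polytropic n=1.43: T₂ = T₁(V₁/V₂)^(n−1) = 410×(7.75)^0.43 = 989 K; P₂ = P₁(V₁/V₂)^n = 8060 kPa.
W = (P₁V₁−P₂V₂)/(n−1) = (431×42.1−8060×5.43)/0.43 = -59600 J.
ΔU = nCvΔT = 5.32×30.8×(989−410) = 94900 J.
Q = ΔU + W = 35300 J.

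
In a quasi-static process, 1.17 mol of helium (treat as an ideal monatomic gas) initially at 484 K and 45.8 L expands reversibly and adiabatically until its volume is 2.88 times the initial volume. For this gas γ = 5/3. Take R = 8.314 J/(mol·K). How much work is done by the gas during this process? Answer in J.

3570 J

P₁ = nRT₁/V₁ = 1.17×8.314×484/45.8 = 103 kPa.
Adiabatic: TV^(γ−1) = const ⇒ T₂ = 484×(0.347)^0.667 = 239 K; PV^γ = const ⇒ P₂ = 17.6 kPa.
ΔU = nCvΔT = 1.17×12.5×(239−484) = -3570 J.
Q = 0 for an adiabatic process, so W = −ΔU = 3570 J.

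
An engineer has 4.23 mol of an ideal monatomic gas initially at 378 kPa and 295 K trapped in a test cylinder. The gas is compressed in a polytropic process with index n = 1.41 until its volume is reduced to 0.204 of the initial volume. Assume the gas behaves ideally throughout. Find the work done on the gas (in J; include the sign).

23300 J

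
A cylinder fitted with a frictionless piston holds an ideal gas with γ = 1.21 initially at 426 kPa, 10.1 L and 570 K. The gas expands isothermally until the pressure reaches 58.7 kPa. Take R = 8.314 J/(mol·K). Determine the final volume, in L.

73.3 L

Isothermal: T stays 570 K; PV = const ⇒ V₂ = 73.3 L, P₂ = 58.7 kPa.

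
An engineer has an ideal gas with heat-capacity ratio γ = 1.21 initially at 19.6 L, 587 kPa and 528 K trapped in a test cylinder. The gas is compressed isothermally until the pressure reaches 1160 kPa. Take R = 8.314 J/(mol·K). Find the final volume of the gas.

Isothermal: T stays 528 K; PV = const ⇒ V₂ = 9.92 L, P₂ = 1160 kPa.

9.92 L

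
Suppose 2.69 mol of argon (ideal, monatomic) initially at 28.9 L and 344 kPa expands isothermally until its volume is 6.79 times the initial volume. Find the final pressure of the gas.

50.7 kPa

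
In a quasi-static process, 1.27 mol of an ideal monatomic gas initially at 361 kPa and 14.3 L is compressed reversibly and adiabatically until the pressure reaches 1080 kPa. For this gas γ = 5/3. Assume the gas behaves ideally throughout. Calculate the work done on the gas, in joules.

4260 J

T₁ = P₁V₁/(nR) = 361×14.3/(1.27×8.314) = 489 K.
Adiabatic: T₂/T₁ = (P₂/P₁)^((γ−1)/γ) ⇒ T₂ = 489×(2.99)^0.400 = 758 K; V₂ = 7.41 L.
ΔU = nCvΔT = 1.27×12.5×(758−489) = 4260 J.
Q = 0 for an adiabatic process, so W = −ΔU = -4260 J.
Work done on the gas = −W_by = 4260 J.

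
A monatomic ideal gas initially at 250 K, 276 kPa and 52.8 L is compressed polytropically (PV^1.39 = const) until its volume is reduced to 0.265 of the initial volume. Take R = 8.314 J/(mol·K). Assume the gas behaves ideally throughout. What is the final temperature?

Polytropic n=1.39: T₂ = T₁(V₁/V₂)^(n−1) = 250×(3.77)^0.39 = 420 K; P₂ = P₁(V₁/V₂)^n = 1750 kPa.

420 K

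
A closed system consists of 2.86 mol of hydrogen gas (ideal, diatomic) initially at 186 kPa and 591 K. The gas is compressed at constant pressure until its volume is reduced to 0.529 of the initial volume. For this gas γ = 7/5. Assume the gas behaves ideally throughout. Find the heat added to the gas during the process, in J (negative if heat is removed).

V₁ = nRT₁/P₁ = 2.86×8.314×591/186 = 75.6 L.
Isobaric: P stays 186 kPa; V/T = const ⇒ T₂ = 313 K, V₂ = 40.0 L.
W = PΔV = 186×(40.0−75.6) kPa·L = -6620 J.
ΔU = nCvΔT = 2.86×20.8×(313−591) = -16500 J.
Q = ΔU + W = nCpΔT = -23200 J.

-23200 J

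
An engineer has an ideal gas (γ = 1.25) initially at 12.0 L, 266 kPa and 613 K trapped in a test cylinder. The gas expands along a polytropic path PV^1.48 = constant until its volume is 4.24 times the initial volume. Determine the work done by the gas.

n = P₁V₁/(RT₁) = 266×12.0/(8.314×613) = 0.626 mol.
Polytropic n=1.48: T₂ = T₁(V₁/V₂)^(n−1) = 613×(0.236)^0.48 = 306 K; P₂ = P₁(V₁/V₂)^n = 31.4 kPa.
W = (P₁V₁−P₂V₂)/(n−1) = (266×12.0−31.4×50.9)/0.48 = 3330 J.

3330 J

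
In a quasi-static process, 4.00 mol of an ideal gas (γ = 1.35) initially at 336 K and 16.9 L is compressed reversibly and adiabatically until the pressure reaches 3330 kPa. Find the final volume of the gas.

5.10 L

P₁ = nRT₁/V₁ = 4.00×8.314×336/16.9 = 661 kPa.
Adiabatic: T₂/T₁ = (P₂/P₁)^((γ−1)/γ) ⇒ T₂ = 336×(5.04)^0.259 = 511 K; V₂ = 5.10 L.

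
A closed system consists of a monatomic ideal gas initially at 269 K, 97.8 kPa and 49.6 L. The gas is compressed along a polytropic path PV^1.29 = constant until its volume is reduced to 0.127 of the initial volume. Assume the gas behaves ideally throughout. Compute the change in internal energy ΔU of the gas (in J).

5960 J

n = P₁V₁/(RT₁) = 97.8×49.6/(8.314×269) = 2.17 mol.
Polytropic n=1.29: T₂ = T₁(V₁/V₂)^(n−1) = 269×(7.87)^0.29 = 489 K; P₂ = P₁(V₁/V₂)^n = 1400 kPa.
For an ideal gas ΔU = nCvΔT with Cv = (3/2)R = 12.5 J/(mol·K).
ΔU = 2.17×12.5×(489−269) = 5960 J.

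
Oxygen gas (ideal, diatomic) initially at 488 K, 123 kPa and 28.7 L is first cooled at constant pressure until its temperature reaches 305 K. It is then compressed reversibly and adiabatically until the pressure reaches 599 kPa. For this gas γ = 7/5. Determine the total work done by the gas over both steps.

-4480 J

n = P₁V₁/(RT₁) = 123×28.7/(8.314×488) = 0.870 mol.
Step 1 — Isobaric: P stays 123 kPa; V/T = const ⇒ T₂ = 305 K, V₂ = 17.9 L.
W = PΔV = 123×(17.9−28.7) kPa·L = -1320 J.
ΔU = nCvΔT = 0.870×20.8×(305−488) = -3310 J.
Q = ΔU + W = nCpΔT = -4630 J.
State after step 1: P = 123 kPa, V = 17.9 L, T = 305 K.
Step 2 — Adiabatic: T₂/T₁ = (P₂/P₁)^((γ−1)/γ) ⇒ T₂ = 305×(4.87)^0.286 = 479 K; V₂ = 5.79 L.
ΔU = nCvΔT = 0.870×20.8×(479−305) = 3150 J.
Q = 0 for an adiabatic process, so W = −ΔU = -3150 J.
Net over both steps: W = -4480 J, Q = -4630 J, ΔU = -155 J.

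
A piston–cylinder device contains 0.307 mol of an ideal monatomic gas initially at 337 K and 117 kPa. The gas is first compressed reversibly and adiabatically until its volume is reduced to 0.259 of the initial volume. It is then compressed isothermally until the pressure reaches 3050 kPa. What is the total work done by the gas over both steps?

V₁ = nRT₁/P₁ = 0.307×8.314×337/117 = 7.35 L.
Step 1 — Adiabatic: TV^(γ−1) = const ⇒ T₂ = 337×(3.86)^0.667 = 829 K; PV^γ = const ⇒ P₂ = 1110 kPa.
ΔU = nCvΔT = 0.307×12.5×(829−337) = 1890 J.
Q = 0 for an adiabatic process, so W = −ΔU = -1890 J.
State after step 1: P = 1110 kPa, V = 1.90 L, T = 829 K.
Step 2 — Isothermal: T stays 829 K; PV = const ⇒ V₂ = 0.694 L, P₂ = 3050 kPa.
ΔU = 0 (ideal gas, T constant).
W = nRT ln(V₂/V₁) = 0.307×8.314×829×ln(0.365) = -2140 J.
Q = ΔU + W = -2140 J.
Net over both steps: W = -4020 J, Q = -2140 J, ΔU = 1890 J.

-4020 J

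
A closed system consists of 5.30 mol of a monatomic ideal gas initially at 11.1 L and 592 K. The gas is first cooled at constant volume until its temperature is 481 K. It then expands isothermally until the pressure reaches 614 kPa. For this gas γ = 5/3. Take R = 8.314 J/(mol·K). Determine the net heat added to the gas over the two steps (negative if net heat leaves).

16700 J

P₁ = nRT₁/V₁ = 5.30×8.314×592/11.1 = 2350 kPa.
Step 1 — Isochoric: V stays 11.1 L; P/T = const ⇒ T₂ = 481 K, P₂ = 1910 kPa.
W = 0 (no volume change).
ΔU = nCvΔT = 5.30×12.5×(481−592) = -7340 J.
Q = ΔU = -7340 J.
State after step 1: P = 1910 kPa, V = 11.1 L, T = 481 K.
Step 2 — Isothermal: T stays 481 K; PV = const ⇒ V₂ = 34.5 L, P₂ = 614 kPa.
ΔU = 0 (ideal gas, T constant).
W = nRT ln(V₂/V₁) = 5.30×8.314×481×ln(3.11) = 24000 J.
Q = ΔU + W = 24000 J.
Net over both steps: W = 24000 J, Q = 16700 J, ΔU = -7340 J.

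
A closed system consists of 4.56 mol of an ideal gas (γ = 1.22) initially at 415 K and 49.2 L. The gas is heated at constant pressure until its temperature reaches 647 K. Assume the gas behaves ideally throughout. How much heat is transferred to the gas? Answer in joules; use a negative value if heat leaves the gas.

48800 J

P₁ = nRT₁/V₁ = 4.56×8.314×415/49.2 = 320 kPa.
Isobaric: P stays 320 kPa; V/T = const ⇒ T₂ = 647 K, V₂ = 76.7 L.
W = PΔV = 320×(76.7−49.2) kPa·L = 8800 J.
ΔU = nCvΔT = 4.56×37.8×(647−415) = 40000 J.
Q = ΔU + W = nCpΔT = 48800 J.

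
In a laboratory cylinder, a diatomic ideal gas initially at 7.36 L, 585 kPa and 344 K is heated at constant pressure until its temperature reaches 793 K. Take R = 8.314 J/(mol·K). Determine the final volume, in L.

17.0 L

Isobaric: P stays 585 kPa; V/T = const ⇒ T₂ = 793 K, V₂ = 17.0 L.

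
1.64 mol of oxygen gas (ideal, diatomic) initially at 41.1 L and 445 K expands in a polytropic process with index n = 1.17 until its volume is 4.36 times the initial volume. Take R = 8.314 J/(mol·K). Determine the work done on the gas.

P₁ = nRT₁/V₁ = 1.64×8.314×445/41.1 = 148 kPa.
Polytropic n=1.17: T₂ = T₁(V₁/V₂)^(n−1) = 445×(0.229)^0.17 = 346 K; P₂ = P₁(V₁/V₂)^n = 26.4 kPa.
W = (P₁V₁−P₂V₂)/(n−1) = (148×41.1−26.4×179)/0.17 = 7900 J.
Work done on the gas = −W_by = -7900 J.

-7900 J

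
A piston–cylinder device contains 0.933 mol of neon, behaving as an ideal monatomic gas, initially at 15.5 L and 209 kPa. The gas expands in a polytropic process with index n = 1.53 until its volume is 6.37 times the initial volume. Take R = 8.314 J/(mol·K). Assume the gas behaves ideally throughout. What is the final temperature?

157 K

T₁ = P₁V₁/(nR) = 209×15.5/(0.933×8.314) = 418 K.
Polytropic n=1.53: T₂ = T₁(V₁/V₂)^(n−1) = 418×(0.157)^0.53 = 157 K; P₂ = P₁(V₁/V₂)^n = 12.3 kPa.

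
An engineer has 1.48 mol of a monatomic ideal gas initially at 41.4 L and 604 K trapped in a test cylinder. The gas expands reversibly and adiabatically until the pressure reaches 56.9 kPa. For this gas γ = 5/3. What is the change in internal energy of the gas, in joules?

-4110 J

P₁ = nRT₁/V₁ = 1.48×8.314×604/41.4 = 180 kPa.
Adiabatic: T₂/T₁ = (P₂/P₁)^((γ−1)/γ) ⇒ T₂ = 604×(0.317)^0.400 = 381 K; V₂ = 82.5 L.
For an ideal gas ΔU = nCvΔT with Cv = (3/2)R = 12.5 J/(mol·K).
ΔU = 1.48×12.5×(381−604) = -4110 J.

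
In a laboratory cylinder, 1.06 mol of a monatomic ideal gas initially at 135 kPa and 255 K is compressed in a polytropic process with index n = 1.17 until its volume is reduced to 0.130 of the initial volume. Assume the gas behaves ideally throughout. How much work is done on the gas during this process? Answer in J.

V₁ = nRT₁/P₁ = 1.06×8.314×255/135 = 16.6 L.
Polytropic n=1.17: T₂ = T₁(V₁/V₂)^(n−1) = 255×(7.69)^0.17 = 361 K; P₂ = P₁(V₁/V₂)^n = 1470 kPa.
W = (P₁V₁−P₂V₂)/(n−1) = (135×16.6−1470×2.16)/0.17 = -5480 J.
Work done on the gas = −W_by = 5480 J.

5480 J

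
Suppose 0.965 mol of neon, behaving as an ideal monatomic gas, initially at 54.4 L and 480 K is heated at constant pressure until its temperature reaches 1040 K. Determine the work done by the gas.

P₁ = nRT₁/V₁ = 0.965×8.314×480/54.4 = 70.8 kPa.
Isobaric: P stays 70.8 kPa; V/T = const ⇒ T₂ = 1040 K, V₂ = 118 L.
W = PΔV = 70.8×(118−54.4) kPa·L = 4490 J.

4490 J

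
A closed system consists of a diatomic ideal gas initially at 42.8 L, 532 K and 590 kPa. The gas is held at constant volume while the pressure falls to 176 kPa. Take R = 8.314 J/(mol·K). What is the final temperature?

Isochoric: V stays 42.8 L; P/T = const ⇒ T₂ = 159 K, P₂ = 176 kPa.

159 K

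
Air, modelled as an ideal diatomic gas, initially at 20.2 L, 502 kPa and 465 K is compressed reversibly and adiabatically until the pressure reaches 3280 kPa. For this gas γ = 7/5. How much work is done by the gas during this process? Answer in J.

-18000 J

n = P₁V₁/(RT₁) = 502×20.2/(8.314×465) = 2.62 mol.
Adiabatic: T₂/T₁ = (P₂/P₁)^((γ−1)/γ) ⇒ T₂ = 465×(6.53)^0.286 = 795 K; V₂ = 5.29 L.
ΔU = nCvΔT = 2.62×20.8×(795−465) = 18000 J.
Q = 0 for an adiabatic process, so W = −ΔU = -18000 J.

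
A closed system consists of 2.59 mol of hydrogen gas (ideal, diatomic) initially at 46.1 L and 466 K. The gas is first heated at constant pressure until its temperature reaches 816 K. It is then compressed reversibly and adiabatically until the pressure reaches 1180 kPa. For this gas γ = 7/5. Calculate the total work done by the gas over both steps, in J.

-19700 J

P₁ = nRT₁/V₁ = 2.59×8.314×466/46.1 = 218 kPa.
Step 1 — Isobaric: P stays 218 kPa; V/T = const ⇒ T₂ = 816 K, V₂ = 80.7 L.
W = PΔV = 218×(80.7−46.1) kPa·L = 7540 J.
ΔU = nCvΔT = 2.59×20.8×(816−466) = 18800 J.
Q = ΔU + W = nCpΔT = 26400 J.
State after step 1: P = 218 kPa, V = 80.7 L, T = 816 K.
Step 2 — Adiabatic: T₂/T₁ = (P₂/P₁)^((γ−1)/γ) ⇒ T₂ = 816×(5.42)^0.286 = 1320 K; V₂ = 24.1 L.
ΔU = nCvΔT = 2.59×20.8×(1320−816) = 27300 J.
Q = 0 for an adiabatic process, so W = −ΔU = -27300 J.
Net over both steps: W = -19700 J, Q = 26400 J, ΔU = 46100 J.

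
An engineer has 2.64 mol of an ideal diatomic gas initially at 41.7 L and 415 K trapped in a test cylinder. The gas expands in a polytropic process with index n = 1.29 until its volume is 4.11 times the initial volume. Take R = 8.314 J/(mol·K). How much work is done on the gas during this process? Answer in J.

P₁ = nRT₁/V₁ = 2.64×8.314×415/41.7 = 218 kPa.
Polytropic n=1.29: T₂ = T₁(V₁/V₂)^(n−1) = 415×(0.243)^0.29 = 275 K; P₂ = P₁(V₁/V₂)^n = 35.3 kPa.
W = (P₁V₁−P₂V₂)/(n−1) = (218×41.7−35.3×171)/0.29 = 10600 J.
Work done on the gas = −W_by = -10600 J.

-10600 J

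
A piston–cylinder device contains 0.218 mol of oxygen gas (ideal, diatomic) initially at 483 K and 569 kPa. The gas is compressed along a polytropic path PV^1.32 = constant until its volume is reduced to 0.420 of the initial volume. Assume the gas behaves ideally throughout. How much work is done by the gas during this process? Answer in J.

V₁ = nRT₁/P₁ = 0.218×8.314×483/569 = 1.54 L.
Polytropic n=1.32: T₂ = T₁(V₁/V₂)^(n−1) = 483×(2.38)^0.32 = 638 K; P₂ = P₁(V₁/V₂)^n = 1790 kPa.
W = (P₁V₁−P₂V₂)/(n−1) = (569×1.54−1790×0.646)/0.32 = -875 J.

-875 J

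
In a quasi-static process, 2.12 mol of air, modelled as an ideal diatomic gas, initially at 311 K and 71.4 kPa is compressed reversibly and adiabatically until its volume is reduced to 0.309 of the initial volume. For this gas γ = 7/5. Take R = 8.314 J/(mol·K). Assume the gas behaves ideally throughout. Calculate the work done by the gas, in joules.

-8220 J

V₁ = nRT₁/P₁ = 2.12×8.314×311/71.4 = 76.8 L.
Adiabatic: TV^(γ−1) = const ⇒ T₂ = 311×(3.24)^0.400 = 497 K; PV^γ = const ⇒ P₂ = 370 kPa.
ΔU = nCvΔT = 2.12×20.8×(497−311) = 8220 J.
Q = 0 for an adiabatic process, so W = −ΔU = -8220 J.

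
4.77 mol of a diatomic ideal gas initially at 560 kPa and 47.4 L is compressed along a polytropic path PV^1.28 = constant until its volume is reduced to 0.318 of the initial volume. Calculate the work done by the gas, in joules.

-35900 J

T₁ = P₁V₁/(nR) = 560×47.4/(4.77×8.314) = 669 K.
Polytropic n=1.28: T₂ = T₁(V₁/V₂)^(n−1) = 669×(3.14)^0.28 = 922 K; P₂ = P₁(V₁/V₂)^n = 2430 kPa.
W = (P₁V₁−P₂V₂)/(n−1) = (560×47.4−2430×15.1)/0.28 = -35900 J.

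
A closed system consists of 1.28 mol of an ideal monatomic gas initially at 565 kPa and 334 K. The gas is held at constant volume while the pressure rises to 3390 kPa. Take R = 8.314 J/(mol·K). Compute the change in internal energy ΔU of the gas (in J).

26700 J

V₁ = nRT₁/P₁ = 1.28×8.314×334/565 = 6.29 L.
Isochoric: V stays 6.29 L; P/T = const ⇒ T₂ = 2000 K, P₂ = 3390 kPa.
For an ideal gas ΔU = nCvΔT with Cv = (3/2)R = 12.5 J/(mol·K).
ΔU = 1.28×12.5×(2000−334) = 26700 J.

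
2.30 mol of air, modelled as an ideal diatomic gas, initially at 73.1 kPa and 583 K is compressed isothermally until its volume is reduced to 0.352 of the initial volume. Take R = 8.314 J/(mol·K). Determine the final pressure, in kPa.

V₁ = nRT₁/P₁ = 2.30×8.314×583/73.1 = 153 L.
Isothermal: T stays 583 K; PV = const ⇒ V₂ = 53.7 L, P₂ = 208 kPa.

208 kPa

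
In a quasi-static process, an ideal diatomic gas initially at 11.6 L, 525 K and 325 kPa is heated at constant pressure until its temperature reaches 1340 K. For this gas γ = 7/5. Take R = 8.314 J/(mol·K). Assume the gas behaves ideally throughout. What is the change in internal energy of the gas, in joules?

n = P₁V₁/(RT₁) = 325×11.6/(8.314×525) = 0.864 mol.
Isobaric: P stays 325 kPa; V/T = const ⇒ T₂ = 1340 K, V₂ = 29.6 L.
For an ideal gas ΔU = nCvΔT with Cv = (5/2)R = 20.8 J/(mol·K).
ΔU = 0.864×20.8×(1340−525) = 14600 J.

14600 J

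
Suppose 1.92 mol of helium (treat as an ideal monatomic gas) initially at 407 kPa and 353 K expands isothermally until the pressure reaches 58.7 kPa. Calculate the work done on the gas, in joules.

V₁ = nRT₁/P₁ = 1.92×8.314×353/407 = 13.8 L.
Isothermal: T stays 353 K; PV = const ⇒ V₂ = 96.0 L, P₂ = 58.7 kPa.
W = nRT ln(V₂/V₁) = 1.92×8.314×353×ln(6.93) = 10900 J.
Work done on the gas = −W_by = -10900 J.

-10900 J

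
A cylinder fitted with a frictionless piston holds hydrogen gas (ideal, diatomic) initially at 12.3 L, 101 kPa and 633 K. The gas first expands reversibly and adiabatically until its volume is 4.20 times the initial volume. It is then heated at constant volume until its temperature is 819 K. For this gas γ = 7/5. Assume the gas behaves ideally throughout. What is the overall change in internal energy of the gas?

n = P₁V₁/(RT₁) = 101×12.3/(8.314×633) = 0.236 mol.
Step 1 — Adiabatic: TV^(γ−1) = const ⇒ T₂ = 633×(0.238)^0.400 = 357 K; PV^γ = const ⇒ P₂ = 13.5 kPa.
ΔU = nCvΔT = 0.236×20.8×(357−633) = -1360 J.
Q = 0 for an adiabatic process, so W = −ΔU = 1360 J.
State after step 1: P = 13.5 kPa, V = 51.7 L, T = 357 K.
Step 2 — Isochoric: V stays 51.7 L; P/T = const ⇒ T₂ = 819 K, P₂ = 31.1 kPa.
W = 0 (no volume change).
ΔU = nCvΔT = 0.236×20.8×(819−357) = 2270 J.
Q = ΔU = 2270 J.
Net over both steps: W = 1360 J, Q = 2270 J, ΔU = 913 J.

913 J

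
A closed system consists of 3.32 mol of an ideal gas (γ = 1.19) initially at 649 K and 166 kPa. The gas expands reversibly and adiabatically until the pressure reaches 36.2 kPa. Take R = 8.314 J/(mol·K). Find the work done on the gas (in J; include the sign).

-20400 J

V₁ = nRT₁/P₁ = 3.32×8.314×649/166 = 108 L.
Adiabatic: T₂/T₁ = (P₂/P₁)^((γ−1)/γ) ⇒ T₂ = 649×(0.218)^0.160 = 509 K; V₂ = 388 L.
ΔU = nCvΔT = 3.32×43.8×(509−649) = -20400 J.
Q = 0 for an adiabatic process, so W = −ΔU = 20400 J.
Work done on the gas = −W_by = -20400 J.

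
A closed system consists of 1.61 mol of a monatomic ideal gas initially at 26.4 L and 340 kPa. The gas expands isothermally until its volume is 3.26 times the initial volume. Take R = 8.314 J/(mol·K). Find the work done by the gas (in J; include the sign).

10600 J

T₁ = P₁V₁/(nR) = 340×26.4/(1.61×8.314) = 671 K.
Isothermal: T stays 671 K; PV = const ⇒ V₂ = 86.1 L, P₂ = 104 kPa.
W = nRT ln(V₂/V₁) = 1.61×8.314×671×ln(3.26) = 10600 J.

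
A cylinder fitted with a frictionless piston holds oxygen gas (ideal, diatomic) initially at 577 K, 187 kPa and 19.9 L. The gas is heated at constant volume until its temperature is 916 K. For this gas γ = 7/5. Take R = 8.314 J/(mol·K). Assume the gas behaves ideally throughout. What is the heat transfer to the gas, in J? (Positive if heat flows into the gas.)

n = P₁V₁/(RT₁) = 187×19.9/(8.314×577) = 0.776 mol.
Isochoric: V stays 19.9 L; P/T = const ⇒ T₂ = 916 K, P₂ = 297 kPa.
W = 0 (no volume change).
ΔU = nCvΔT = 0.776×20.8×(916−577) = 5470 J.
Q = ΔU = 5470 J.

5470 J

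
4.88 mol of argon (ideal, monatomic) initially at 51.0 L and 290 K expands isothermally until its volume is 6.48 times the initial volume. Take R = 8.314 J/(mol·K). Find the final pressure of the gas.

P₁ = nRT₁/V₁ = 4.88×8.314×290/51.0 = 231 kPa.
Isothermal: T stays 290 K; PV = const ⇒ V₂ = 330 L, P₂ = 35.6 kPa.

35.6 kPa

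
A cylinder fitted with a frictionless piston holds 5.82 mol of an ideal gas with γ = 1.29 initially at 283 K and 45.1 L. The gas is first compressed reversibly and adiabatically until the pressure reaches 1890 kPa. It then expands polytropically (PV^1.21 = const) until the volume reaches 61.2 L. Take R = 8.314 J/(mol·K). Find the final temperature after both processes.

297 K

P₁ = nRT₁/V₁ = 5.82×8.314×283/45.1 = 304 kPa.
Step 1 — Adiabatic: T₂/T₁ = (P₂/P₁)^((γ−1)/γ) ⇒ T₂ = 283×(6.22)^0.225 = 427 K; V₂ = 10.9 L.
ΔU = nCvΔT = 5.82×28.7×(427−283) = 24000 J.
Q = 0 for an adiabatic process, so W = −ΔU = -24000 J.
State after step 1: P = 1890 kPa, V = 10.9 L, T = 427 K.
Step 2 — Polytropic n=1.21: T₂ = T₁(V₁/V₂)^(n−1) = 427×(0.179)^0.21 = 297 K; P₂ = P₁(V₁/V₂)^n = 235 kPa.
W = (P₁V₁−P₂V₂)/(n−1) = (1890×10.9−235×61.2)/0.21 = 29900 J.
ΔU = nCvΔT = 5.82×28.7×(297−427) = -21600 J.
Q = ΔU + W = 8240 J.
Net over both steps: W = 5850 J, Q = 8240 J, ΔU = 2390 J.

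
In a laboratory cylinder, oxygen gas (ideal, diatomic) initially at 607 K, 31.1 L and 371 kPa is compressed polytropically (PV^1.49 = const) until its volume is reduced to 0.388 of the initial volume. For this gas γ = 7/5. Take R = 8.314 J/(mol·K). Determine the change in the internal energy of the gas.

17000 J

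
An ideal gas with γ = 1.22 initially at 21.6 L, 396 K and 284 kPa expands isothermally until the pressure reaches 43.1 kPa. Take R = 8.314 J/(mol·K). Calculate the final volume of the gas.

Isothermal: T stays 396 K; PV = const ⇒ V₂ = 142 L, P₂ = 43.1 kPa.

142 L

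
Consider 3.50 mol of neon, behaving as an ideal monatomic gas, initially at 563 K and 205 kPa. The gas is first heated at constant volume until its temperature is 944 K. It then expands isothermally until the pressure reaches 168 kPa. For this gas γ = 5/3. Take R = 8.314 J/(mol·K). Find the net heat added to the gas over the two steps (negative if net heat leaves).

V₁ = nRT₁/P₁ = 3.50×8.314×563/205 = 79.9 L.
Step 1 — Isochoric: V stays 79.9 L; P/T = const ⇒ T₂ = 944 K, P₂ = 344 kPa.
W = 0 (no volume change).
ΔU = nCvΔT = 3.50×12.5×(944−563) = 16600 J.
Q = ΔU = 16600 J.
State after step 1: P = 344 kPa, V = 79.9 L, T = 944 K.
Step 2 — Isothermal: T stays 944 K; PV = const ⇒ V₂ = 164 L, P₂ = 168 kPa.
ΔU = 0 (ideal gas, T constant).
W = nRT ln(V₂/V₁) = 3.50×8.314×944×ln(2.05) = 19700 J.
Q = ΔU + W = 19700 J.
Net over both steps: W = 19700 J, Q = 36300 J, ΔU = 16600 J.

36300 J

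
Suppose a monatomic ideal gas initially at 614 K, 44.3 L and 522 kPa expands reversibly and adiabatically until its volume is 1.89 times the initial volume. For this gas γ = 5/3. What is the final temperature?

Adiabatic: TV^(γ−1) = const ⇒ T₂ = 614×(0.529)^0.667 = 402 K; PV^γ = const ⇒ P₂ = 181 kPa.

402 K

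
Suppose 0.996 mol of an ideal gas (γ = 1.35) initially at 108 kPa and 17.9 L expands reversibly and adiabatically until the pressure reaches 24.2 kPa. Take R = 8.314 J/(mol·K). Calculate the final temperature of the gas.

T₁ = P₁V₁/(nR) = 108×17.9/(0.996×8.314) = 233 K.
Adiabatic: T₂/T₁ = (P₂/P₁)^((γ−1)/γ) ⇒ T₂ = 233×(0.224)^0.259 = 158 K; V₂ = 54.2 L.

158 K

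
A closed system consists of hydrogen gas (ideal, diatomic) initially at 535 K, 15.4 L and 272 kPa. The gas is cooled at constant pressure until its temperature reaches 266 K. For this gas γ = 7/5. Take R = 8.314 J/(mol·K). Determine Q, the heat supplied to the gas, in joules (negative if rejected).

-7370 J

n = P₁V₁/(RT₁) = 272×15.4/(8.314×535) = 0.942 mol.
Isobaric: P stays 272 kPa; V/T = const ⇒ T₂ = 266 K, V₂ = 7.66 L.
W = PΔV = 272×(7.66−15.4) kPa·L = -2110 J.
ΔU = nCvΔT = 0.942×20.8×(266−535) = -5270 J.
Q = ΔU + W = nCpΔT = -7370 J.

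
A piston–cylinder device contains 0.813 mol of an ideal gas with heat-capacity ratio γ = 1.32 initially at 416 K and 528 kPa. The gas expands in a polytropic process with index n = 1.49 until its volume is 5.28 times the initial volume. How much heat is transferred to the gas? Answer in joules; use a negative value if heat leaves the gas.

V₁ = nRT₁/P₁ = 0.813×8.314×416/528 = 5.33 L.
Polytropic n=1.49: T₂ = T₁(V₁/V₂)^(n−1) = 416×(0.189)^0.49 = 184 K; P₂ = P₁(V₁/V₂)^n = 44.2 kPa.
W = (P₁V₁−P₂V₂)/(n−1) = (528×5.33−44.2×28.1)/0.49 = 3200 J.
ΔU = nCvΔT = 0.813×26.0×(184−416) = -4900 J.
Q = ΔU + W = -1700 J.

-1700 J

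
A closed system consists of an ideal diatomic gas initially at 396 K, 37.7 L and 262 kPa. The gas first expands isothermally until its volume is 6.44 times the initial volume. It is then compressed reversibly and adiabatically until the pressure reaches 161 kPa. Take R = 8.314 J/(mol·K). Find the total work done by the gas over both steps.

n = P₁V₁/(RT₁) = 262×37.7/(8.314×396) = 3.00 mol.
Step 1 — Isothermal: T stays 396 K; PV = const ⇒ V₂ = 243 L, P₂ = 40.7 kPa.
ΔU = 0 (ideal gas, T constant).
W = nRT ln(V₂/V₁) = 3.00×8.314×396×ln(6.44) = 18400 J.
Q = ΔU + W = 18400 J.
State after step 1: P = 40.7 kPa, V = 243 L, T = 396 K.
Step 2 — Adiabatic: T₂/T₁ = (P₂/P₁)^((γ−1)/γ) ⇒ T₂ = 396×(3.96)^0.286 = 587 K; V₂ = 90.9 L.
ΔU = nCvΔT = 3.00×20.8×(587−396) = 11900 J.
Q = 0 for an adiabatic process, so W = −ΔU = -11900 J.
Net over both steps: W = 6510 J, Q = 18400 J, ΔU = 11900 J.

6510 J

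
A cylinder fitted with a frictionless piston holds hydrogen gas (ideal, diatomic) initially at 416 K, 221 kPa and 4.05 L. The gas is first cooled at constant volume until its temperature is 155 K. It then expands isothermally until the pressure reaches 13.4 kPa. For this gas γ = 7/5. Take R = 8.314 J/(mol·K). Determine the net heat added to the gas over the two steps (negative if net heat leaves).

-798 J

n = P₁V₁/(RT₁) = 221×4.05/(8.314×416) = 0.259 mol.
Step 1 — Isochoric: V stays 4.05 L; P/T = const ⇒ T₂ = 155 K, P₂ = 82.3 kPa.
W = 0 (no volume change).
ΔU = nCvΔT = 0.259×20.8×(155−416) = -1400 J.
Q = ΔU = -1400 J.
State after step 1: P = 82.3 kPa, V = 4.05 L, T = 155 K.
Step 2 — Isothermal: T stays 155 K; PV = const ⇒ V₂ = 24.9 L, P₂ = 13.4 kPa.
ΔU = 0 (ideal gas, T constant).
W = nRT ln(V₂/V₁) = 0.259×8.314×155×ln(6.15) = 606 J.
Q = ΔU + W = 606 J.
Net over both steps: W = 606 J, Q = -798 J, ΔU = -1400 J.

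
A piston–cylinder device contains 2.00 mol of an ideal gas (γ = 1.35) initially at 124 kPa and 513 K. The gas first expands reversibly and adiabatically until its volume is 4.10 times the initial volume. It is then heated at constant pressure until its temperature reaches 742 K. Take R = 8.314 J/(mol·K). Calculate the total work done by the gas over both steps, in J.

V₁ = nRT₁/P₁ = 2.00×8.314×513/124 = 68.8 L.
Step 1 — Adiabatic: TV^(γ−1) = const ⇒ T₂ = 513×(0.244)^0.350 = 313 K; PV^γ = const ⇒ P₂ = 18.5 kPa.
ΔU = nCvΔT = 2.00×23.8×(313−513) = -9500 J.
Q = 0 for an adiabatic process, so W = −ΔU = 9500 J.
State after step 1: P = 18.5 kPa, V = 282 L, T = 313 K.
Step 2 — Isobaric: P stays 18.5 kPa; V/T = const ⇒ T₂ = 742 K, V₂ = 668 L.
W = PΔV = 18.5×(668−282) kPa·L = 7130 J.
ΔU = nCvΔT = 2.00×23.8×(742−313) = 20400 J.
Q = ΔU + W = nCpΔT = 27500 J.
Net over both steps: W = 16600 J, Q = 27500 J, ΔU = 10900 J.

16600 J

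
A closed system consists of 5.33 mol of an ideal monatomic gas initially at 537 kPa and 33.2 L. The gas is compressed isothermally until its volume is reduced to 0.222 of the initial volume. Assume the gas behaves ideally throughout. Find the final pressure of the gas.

2420 kPa

T₁ = P₁V₁/(nR) = 537×33.2/(5.33×8.314) = 402 K.
Isothermal: T stays 402 K; PV = const ⇒ V₂ = 7.37 L, P₂ = 2420 kPa.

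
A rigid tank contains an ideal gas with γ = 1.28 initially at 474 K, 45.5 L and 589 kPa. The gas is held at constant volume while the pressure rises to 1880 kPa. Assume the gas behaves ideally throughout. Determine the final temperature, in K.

1510 K

Isochoric: V stays 45.5 L; P/T = const ⇒ T₂ = 1510 K, P₂ = 1880 kPa.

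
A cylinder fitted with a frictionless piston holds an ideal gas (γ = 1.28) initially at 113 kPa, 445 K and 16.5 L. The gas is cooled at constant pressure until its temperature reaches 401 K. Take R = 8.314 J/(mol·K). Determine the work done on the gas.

n = P₁V₁/(RT₁) = 113×16.5/(8.314×445) = 0.504 mol.
Isobaric: P stays 113 kPa; V/T = const ⇒ T₂ = 401 K, V₂ = 14.9 L.
W = PΔV = 113×(14.9−16.5) kPa·L = -184 J.
Work done on the gas = −W_by = 184 J.

184 J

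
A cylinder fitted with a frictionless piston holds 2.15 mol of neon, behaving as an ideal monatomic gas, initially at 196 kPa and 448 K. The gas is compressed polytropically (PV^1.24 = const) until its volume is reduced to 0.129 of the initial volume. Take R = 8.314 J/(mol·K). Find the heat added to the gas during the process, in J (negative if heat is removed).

V₁ = nRT₁/P₁ = 2.15×8.314×448/196 = 40.9 L.
Polytropic n=1.24: T₂ = T₁(V₁/V₂)^(n−1) = 448×(7.75)^0.24 = 732 K; P₂ = P₁(V₁/V₂)^n = 2480 kPa.
W = (P₁V₁−P₂V₂)/(n−1) = (196×40.9−2480×5.27)/0.24 = -21200 J.
ΔU = nCvΔT = 2.15×12.5×(732−448) = 7620 J.
Q = ΔU + W = -13600 J.

-13600 J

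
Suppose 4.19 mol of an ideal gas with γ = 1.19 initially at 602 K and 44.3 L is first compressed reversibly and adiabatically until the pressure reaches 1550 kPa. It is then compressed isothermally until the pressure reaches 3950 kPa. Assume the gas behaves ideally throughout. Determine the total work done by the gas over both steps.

-46700 J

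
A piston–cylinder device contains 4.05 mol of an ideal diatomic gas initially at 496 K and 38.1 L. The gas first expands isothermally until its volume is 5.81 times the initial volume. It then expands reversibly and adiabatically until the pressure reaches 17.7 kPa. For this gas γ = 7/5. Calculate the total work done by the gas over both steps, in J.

P₁ = nRT₁/V₁ = 4.05×8.314×496/38.1 = 438 kPa.
Step 1 — Isothermal: T stays 496 K; PV = const ⇒ V₂ = 221 L, P₂ = 75.4 kPa.
ΔU = 0 (ideal gas, T constant).
W = nRT ln(V₂/V₁) = 4.05×8.314×496×ln(5.81) = 29400 J.
Q = ΔU + W = 29400 J.
State after step 1: P = 75.4 kPa, V = 221 L, T = 496 K.
Step 2 — Adiabatic: T₂/T₁ = (P₂/P₁)^((γ−1)/γ) ⇒ T₂ = 496×(0.235)^0.286 = 328 K; V₂ = 624 L.
ΔU = nCvΔT = 4.05×20.8×(328−496) = -14200 J.
Q = 0 for an adiabatic process, so W = −ΔU = 14200 J.
Net over both steps: W = 43500 J, Q = 29400 J, ΔU = -14200 J.

43500 J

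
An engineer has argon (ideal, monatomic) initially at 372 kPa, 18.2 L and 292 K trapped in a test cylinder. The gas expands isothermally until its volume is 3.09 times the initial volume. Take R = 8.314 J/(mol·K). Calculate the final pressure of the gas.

Isothermal: T stays 292 K; PV = const ⇒ V₂ = 56.2 L, P₂ = 120 kPa.

120 kPa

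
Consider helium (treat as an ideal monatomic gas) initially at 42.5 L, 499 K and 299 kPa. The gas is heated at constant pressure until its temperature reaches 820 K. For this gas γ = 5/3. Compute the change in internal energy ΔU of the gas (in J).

12300 J

n = P₁V₁/(RT₁) = 299×42.5/(8.314×499) = 3.06 mol.
Isobaric: P stays 299 kPa; V/T = const ⇒ T₂ = 820 K, V₂ = 69.8 L.
For an ideal gas ΔU = nCvΔT with Cv = (3/2)R = 12.5 J/(mol·K).
ΔU = 3.06×12.5×(820−499) = 12300 J.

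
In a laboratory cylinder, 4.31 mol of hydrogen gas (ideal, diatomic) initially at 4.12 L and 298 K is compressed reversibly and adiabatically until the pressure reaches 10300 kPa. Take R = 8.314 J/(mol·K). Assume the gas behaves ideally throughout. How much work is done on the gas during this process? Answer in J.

12900 J

P₁ = nRT₁/V₁ = 4.31×8.314×298/4.12 = 2590 kPa.
Adiabatic: T₂/T₁ = (P₂/P₁)^((γ−1)/γ) ⇒ T₂ = 298×(3.97)^0.286 = 442 K; V₂ = 1.54 L.
ΔU = nCvΔT = 4.31×20.8×(442−298) = 12900 J.
Q = 0 for an adiabatic process, so W = −ΔU = -12900 J.
Work done on the gas = −W_by = 12900 J.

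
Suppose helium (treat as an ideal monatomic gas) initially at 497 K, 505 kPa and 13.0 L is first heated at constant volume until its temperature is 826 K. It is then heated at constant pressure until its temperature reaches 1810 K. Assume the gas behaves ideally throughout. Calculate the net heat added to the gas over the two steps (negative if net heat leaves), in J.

39000 J

n = P₁V₁/(RT₁) = 505×13.0/(8.314×497) = 1.59 mol.
Step 1 — Isochoric: V stays 13.0 L; P/T = const ⇒ T₂ = 826 K, P₂ = 839 kPa.
W = 0 (no volume change).
ΔU = nCvΔT = 1.59×12.5×(826−497) = 6520 J.
Q = ΔU = 6520 J.
State after step 1: P = 839 kPa, V = 13.0 L, T = 826 K.
Step 2 — Isobaric: P stays 839 kPa; V/T = const ⇒ T₂ = 1810 K, V₂ = 28.5 L.
W = PΔV = 839×(28.5−13.0) kPa·L = 13000 J.
ΔU = nCvΔT = 1.59×12.5×(1810−826) = 19500 J.
Q = ΔU + W = nCpΔT = 32500 J.
Net over both steps: W = 13000 J, Q = 39000 J, ΔU = 26000 J.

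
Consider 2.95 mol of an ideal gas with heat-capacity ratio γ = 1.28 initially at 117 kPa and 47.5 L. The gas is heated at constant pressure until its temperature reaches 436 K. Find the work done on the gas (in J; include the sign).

T₁ = P₁V₁/(nR) = 117×47.5/(2.95×8.314) = 227 K.
Isobaric: P stays 117 kPa; V/T = const ⇒ T₂ = 436 K, V₂ = 91.4 L.
W = PΔV = 117×(91.4−47.5) kPa·L = 5140 J.
Work done on the gas = −W_by = -5140 J.

-5140 J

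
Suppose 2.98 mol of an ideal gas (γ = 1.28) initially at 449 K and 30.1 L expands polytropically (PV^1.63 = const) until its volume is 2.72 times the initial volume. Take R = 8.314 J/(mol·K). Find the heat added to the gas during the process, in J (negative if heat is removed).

-10300 J

P₁ = nRT₁/V₁ = 2.98×8.314×449/30.1 = 370 kPa.
Polytropic n=1.63: T₂ = T₁(V₁/V₂)^(n−1) = 449×(0.368)^0.63 = 239 K; P₂ = P₁(V₁/V₂)^n = 72.3 kPa.
W = (P₁V₁−P₂V₂)/(n−1) = (370×30.1−72.3×81.9)/0.63 = 8260 J.
ΔU = nCvΔT = 2.98×29.7×(239−449) = -18600 J.
Q = ΔU + W = -10300 J.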